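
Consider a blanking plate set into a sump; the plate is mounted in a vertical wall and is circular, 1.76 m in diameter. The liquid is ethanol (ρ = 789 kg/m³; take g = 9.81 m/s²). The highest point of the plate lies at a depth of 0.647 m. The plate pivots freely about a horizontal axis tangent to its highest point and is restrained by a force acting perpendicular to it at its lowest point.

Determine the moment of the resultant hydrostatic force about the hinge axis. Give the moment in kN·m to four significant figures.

γ = ρg = 789 × 9.81 / 1000 = 7.74009 kN/m³.
The centroid is at the centre, 0.88 m below the top of the plate, so the centroid depth is h_c = 0.647 + 0.88 = 1.527 m.
A = π(0.88)² = 2.43285 m².
Resultant F = γ·h_c·A = 7.74009 × 1.527 × 2.43285 = 28.7541 kN.
I_c = πr⁴/4 = π × 0.88⁴/4 = 0.471 m⁴.
Centre of pressure: y_p = y_c + I_c/(y_c·A) = 1.527 + 0.471/(1.527 × 2.43285) = 1.527 + 0.126785 = 1.65378 m along the plane.
The resultant acts 0.88 + 0.126785 = 1.00679 m (along the plate) below the hinge at the top edge, so the moment about the hinge is M = F × 1.00679 = 28.7541 × 1.00679 = 28.9493 kN·m.

M ≈ 28.95 kN·m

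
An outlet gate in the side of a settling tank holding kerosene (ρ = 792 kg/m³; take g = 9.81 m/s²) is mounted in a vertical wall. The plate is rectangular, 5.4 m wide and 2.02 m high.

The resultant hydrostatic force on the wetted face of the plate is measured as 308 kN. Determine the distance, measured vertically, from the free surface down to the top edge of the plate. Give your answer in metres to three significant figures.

γ = ρg = 792 × 9.81 / 1000 = 7.76952 kN/m³.
A = 5.4 × 2.02 = 10.908 m².
From F = γ·h_c·A, the centroid depth is h_c = 308/(7.76952 × 10.908) = 3.63422 m.
The centroid lies 2.02/2 = 1.01 m below the top edge, so the top edge sits at h_top = 3.63422 − 1.01 = 2.62422 m below the surface.

d_top ≈ 2.62 m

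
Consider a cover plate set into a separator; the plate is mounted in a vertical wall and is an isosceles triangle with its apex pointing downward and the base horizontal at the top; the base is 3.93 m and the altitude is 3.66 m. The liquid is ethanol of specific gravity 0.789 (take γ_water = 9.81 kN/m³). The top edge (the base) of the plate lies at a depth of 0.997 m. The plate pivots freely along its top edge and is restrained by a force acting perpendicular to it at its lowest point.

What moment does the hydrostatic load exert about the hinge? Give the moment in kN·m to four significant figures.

M ≈ 192.0 kN·m

γ = 0.789 × 9.81 = 7.74009 kN/m³.
With the apex down, the centroid sits h/3 = 3.66/3 = 1.22 m below the base (the top edge), so the centroid depth is h_c = 0.997 + 1.22 = 2.217 m.
A = ½ × 3.93 × 3.66 = 7.1919 m².
Resultant F = γ·h_c·A = 7.74009 × 2.217 × 7.1919 = 123.411 kN.
I_c = b·h³/36 = 3.93 × 3.66³/36 = 5.35221 m⁴.
Centre of pressure: y_p = y_c + I_c/(y_c·A) = 2.217 + 5.35221/(2.217 × 7.1919) = 2.217 + 0.335679 = 2.55268 m along the plane.
The resultant acts 1.22 + 0.335679 = 1.55568 m (along the plate) below the hinge at the top edge, so the moment about the hinge is M = F × 1.55568 = 123.411 × 1.55568 = 191.988 kN·m.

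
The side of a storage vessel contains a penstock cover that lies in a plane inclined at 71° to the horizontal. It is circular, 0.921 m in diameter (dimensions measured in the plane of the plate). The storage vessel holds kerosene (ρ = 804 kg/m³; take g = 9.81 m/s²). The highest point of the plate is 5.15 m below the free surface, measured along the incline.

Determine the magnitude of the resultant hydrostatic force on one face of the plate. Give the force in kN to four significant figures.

γ = ρg = 804 × 9.81 / 1000 = 7.88724 kN/m³.
Let θ = 71° be the plate's angle to the horizontal; measure y along the incline from where the plane meets the free surface. Vertical depth h = y·sinθ with sinθ = 0.945519.
The centroid is at the centre, 0.4605 m below the top of the plate, so y_c = 5.15 + 0.4605 = 5.6105 m and h_c = 5.6105 × 0.945519 = 5.30483 m.
A = π(0.4605)² = 0.666207 m².
Resultant F = γ·h_c·A = 7.88724 × 5.30483 × 0.666207 = 27.8744 kN.

F ≈ 27.87 kN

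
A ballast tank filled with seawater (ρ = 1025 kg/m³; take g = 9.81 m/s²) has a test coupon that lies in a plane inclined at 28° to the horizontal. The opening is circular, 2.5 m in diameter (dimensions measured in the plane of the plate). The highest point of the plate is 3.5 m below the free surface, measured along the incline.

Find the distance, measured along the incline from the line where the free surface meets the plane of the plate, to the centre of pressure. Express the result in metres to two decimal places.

γ = ρg = 1025 × 9.81 / 1000 = 10.05525 kN/m³.
Let θ = 28° be the plate's angle to the horizontal; measure y along the incline from where the plane meets the free surface. Vertical depth h = y·sinθ with sinθ = 0.469472.
The centroid is at the centre, 1.25 m below the top of the plate, so y_c = 3.5 + 1.25 = 4.75 m and h_c = 4.75 × 0.469472 = 2.22999 m.
A = π(1.25)² = 4.90874 m².
Resultant F = γ·h_c·A = 10.05525 × 2.22999 × 4.90874 = 110.069 kN.
I_c = πr⁴/4 = π × 1.25⁴/4 = 1.91748 m⁴.
Centre of pressure: y_p = y_c + I_c/(y_c·A) = 4.75 + 1.91748/(4.75 × 4.90874) = 4.75 + 0.082237 = 4.83224 m along the plane.

y_p = 4.83 m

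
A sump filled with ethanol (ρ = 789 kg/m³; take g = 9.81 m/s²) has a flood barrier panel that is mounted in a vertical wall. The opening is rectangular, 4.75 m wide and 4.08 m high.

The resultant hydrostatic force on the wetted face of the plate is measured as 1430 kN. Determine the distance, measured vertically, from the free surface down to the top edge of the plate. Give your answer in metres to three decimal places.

γ = ρg = 789 × 9.81 / 1000 = 7.74009 kN/m³.
A = 4.75 × 4.08 = 19.38 m².
From F = γ·h_c·A, the centroid depth is h_c = 1430/(7.74009 × 19.38) = 9.53315 m.
The centroid lies 4.08/2 = 2.04 m below the top edge, so the top edge sits at h_top = 9.53315 − 2.04 = 7.49315 m below the surface.

d_top ≈ 7.493 m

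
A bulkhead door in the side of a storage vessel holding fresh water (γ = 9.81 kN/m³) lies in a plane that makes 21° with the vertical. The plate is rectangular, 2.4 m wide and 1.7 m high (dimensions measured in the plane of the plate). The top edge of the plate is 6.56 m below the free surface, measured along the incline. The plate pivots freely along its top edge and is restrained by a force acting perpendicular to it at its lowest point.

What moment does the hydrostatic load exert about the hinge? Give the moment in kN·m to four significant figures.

γ = 9.81 kN/m³.
The plate makes 21° with the vertical, i.e. θ = 90° − 21° = 69° to the horizontal. Measuring y along the incline from the free-surface line, vertical depth h = y·sinθ with sinθ = 0.933580.
The centroid lies 1.7/2 = 0.85 m below the top edge, so y_c = 6.56 + 0.85 = 7.41 m and h_c = 7.41 × 0.933580 = 6.91783 m.
A = 2.4 × 1.7 = 4.08 m².
Resultant F = γ·h_c·A = 9.81 × 6.91783 × 4.08 = 276.885 kN.
I_c = b·h³/12 = 2.4 × 1.7³/12 = 0.9826 m⁴.
Centre of pressure: y_p = y_c + I_c/(y_c·A) = 7.41 + 0.9826/(7.41 × 4.08) = 7.41 + 0.0325011 = 7.4425 m along the plane.
The resultant acts 0.85 + 0.0325011 = 0.882501 m (along the plate) below the hinge at the top edge, so the moment about the hinge is M = F × 0.882501 = 276.885 × 0.882501 = 244.351 kN·m.

M ≈ 244.4 kN·m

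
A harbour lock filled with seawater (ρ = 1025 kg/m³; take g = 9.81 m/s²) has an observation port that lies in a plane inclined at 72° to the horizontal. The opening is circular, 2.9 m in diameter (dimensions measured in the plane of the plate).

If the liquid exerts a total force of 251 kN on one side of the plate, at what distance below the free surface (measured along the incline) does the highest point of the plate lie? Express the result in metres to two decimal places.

γ = ρg = 1025 × 9.81 / 1000 = 10.05525 kN/m³.
A = π(1.45)² = 6.6052 m².
From F = γ·h_c·A, the centroid depth is h_c = 251/(10.05525 × 6.6052) = 3.77916 m.
Let θ = 72° be the plate's angle to the horizontal; measure y along the incline from where the plane meets the free surface. Vertical depth h = y·sinθ with sinθ = 0.951057.
Along the incline, y_c = h_c/sinθ = 3.77916/0.951057 = 3.97364 m.
The centroid is at the centre, 1.45 m below the top of the plate, so the highest point sits at y_top = 3.97364 − 1.45 = 2.52364 m along the incline.

y_top ≈ 2.52 m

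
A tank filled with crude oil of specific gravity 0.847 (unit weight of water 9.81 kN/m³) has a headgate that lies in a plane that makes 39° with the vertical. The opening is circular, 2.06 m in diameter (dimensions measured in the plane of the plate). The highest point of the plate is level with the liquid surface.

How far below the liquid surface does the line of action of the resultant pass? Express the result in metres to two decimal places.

γ = 0.847 × 9.81 = 8.30907 kN/m³.
The plate makes 39° with the vertical, i.e. θ = 90° − 39° = 51° to the horizontal. Measuring y along the incline from the free-surface line, vertical depth h = y·sinθ with sinθ = 0.777146.
The centroid is at the centre, 1.03 m below the top of the plate, so y_c = 1.03 m and h_c = 1.03 × 0.777146 = 0.80046 m.
A = π(1.03)² = 3.33292 m².
Resultant F = γ·h_c·A = 8.30907 × 0.80046 × 3.33292 = 22.1675 kN.
I_c = πr⁴/4 = π × 1.03⁴/4 = 0.883973 m⁴.
Centre of pressure: y_p = y_c + I_c/(y_c·A) = 1.03 + 0.883973/(1.03 × 3.33292) = 1.03 + 0.2575 = 1.2875 m along the plane.
Vertically, h_p = y_p·sinθ = 1.2875 × 0.777146 = 1.00058 m.

h_p = 1.00 m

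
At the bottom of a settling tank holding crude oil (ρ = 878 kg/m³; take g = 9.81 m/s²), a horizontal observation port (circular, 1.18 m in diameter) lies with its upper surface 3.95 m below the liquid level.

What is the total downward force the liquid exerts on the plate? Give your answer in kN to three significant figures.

γ = ρg = 878 × 9.81 / 1000 = 8.61318 kN/m³.
The plate is horizontal, so pressure is uniform at p = γ·h = 8.61318 × 3.95 = 34.0221 kN/m².
A = π(0.59)² = 1.09359 m².
F = p·A = 34.0221 × 1.09359 = 37.2062 kN.

F ≈ 37.2 kN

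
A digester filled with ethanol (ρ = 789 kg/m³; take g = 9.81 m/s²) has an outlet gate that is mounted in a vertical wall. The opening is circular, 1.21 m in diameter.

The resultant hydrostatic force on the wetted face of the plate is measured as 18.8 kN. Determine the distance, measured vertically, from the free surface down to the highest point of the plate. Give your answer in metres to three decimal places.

γ = ρg = 789 × 9.81 / 1000 = 7.74009 kN/m³.
A = π(0.605)² = 1.1499 m².
From F = γ·h_c·A, the centroid depth is h_c = 18.8/(7.74009 × 1.1499) = 2.11228 m.
The centroid is at the centre, 0.605 m below the top of the plate, so the highest point sits at h_top = 2.11228 − 0.605 = 1.50728 m below the surface.

d_top ≈ 1.507 m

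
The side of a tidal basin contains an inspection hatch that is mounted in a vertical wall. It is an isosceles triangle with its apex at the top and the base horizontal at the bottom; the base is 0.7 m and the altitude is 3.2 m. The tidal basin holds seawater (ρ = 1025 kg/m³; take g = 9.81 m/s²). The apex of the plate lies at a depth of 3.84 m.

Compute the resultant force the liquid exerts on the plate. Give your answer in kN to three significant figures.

F ≈ 67.3 kN

γ = ρg = 1025 × 9.81 / 1000 = 10.05525 kN/m³.
With the apex up, the centroid sits 2h/3 = 2 × 3.2/3 = 2.13333 m below the apex, so the centroid depth is h_c = 3.84 + 2.13333 = 5.97333 m.
A = ½ × 0.7 × 3.2 = 1.12 m².
Resultant F = γ·h_c·A = 10.05525 × 5.97333 × 1.12 = 67.2709 kN.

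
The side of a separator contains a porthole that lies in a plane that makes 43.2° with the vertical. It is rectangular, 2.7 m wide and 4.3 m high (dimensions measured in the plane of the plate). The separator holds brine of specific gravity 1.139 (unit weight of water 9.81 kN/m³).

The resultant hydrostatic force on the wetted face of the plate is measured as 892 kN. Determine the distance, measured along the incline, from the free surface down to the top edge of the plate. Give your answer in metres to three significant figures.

y_top ≈ 7.28 m

γ = 1.139 × 9.81 = 11.17359 kN/m³.
A = 2.7 × 4.3 = 11.61 m².
From F = γ·h_c·A, the centroid depth is h_c = 892/(11.17359 × 11.61) = 6.87606 m.
The plate makes 43.2° with the vertical, i.e. θ = 90° − 43.2° = 46.8° to the horizontal. Measuring y along the incline from the free-surface line, vertical depth h = y·sinθ with sinθ = 0.728969.
Along the incline, y_c = h_c/sinθ = 6.87606/0.728969 = 9.43258 m.
The centroid lies 4.3/2 = 2.15 m below the top edge, so the top edge sits at y_top = 9.43258 − 2.15 = 7.28258 m along the incline.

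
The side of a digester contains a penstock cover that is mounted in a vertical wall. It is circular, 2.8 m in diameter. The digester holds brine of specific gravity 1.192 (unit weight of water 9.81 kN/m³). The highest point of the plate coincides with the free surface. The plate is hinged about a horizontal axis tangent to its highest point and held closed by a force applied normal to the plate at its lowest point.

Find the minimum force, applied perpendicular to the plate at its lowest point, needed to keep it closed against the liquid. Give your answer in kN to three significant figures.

P ≈ 63.0 kN

γ = 1.192 × 9.81 = 11.69352 kN/m³.
The centroid is at the centre, 1.4 m below the top of the plate, so the centroid depth is h_c = 1.4 m.
A = π(1.4)² = 6.15752 m².
Resultant F = γ·h_c·A = 11.69352 × 1.4 × 6.15752 = 100.804 kN.
I_c = πr⁴/4 = π × 1.4⁴/4 = 3.01719 m⁴.
Centre of pressure: y_p = y_c + I_c/(y_c·A) = 1.4 + 3.01719/(1.4 × 6.15752) = 1.4 + 0.350001 = 1.75 m along the plane.
The resultant acts 1.4 + 0.350001 = 1.75 m (along the plate) below the hinge at the top edge, so the moment about the hinge is M = F × 1.75 = 100.804 × 1.75 = 176.407 kN·m.
A normal force at the bottom, 2.8 m from the hinge, must supply this moment: P = 176.407/2.8 = 63.0025 kN.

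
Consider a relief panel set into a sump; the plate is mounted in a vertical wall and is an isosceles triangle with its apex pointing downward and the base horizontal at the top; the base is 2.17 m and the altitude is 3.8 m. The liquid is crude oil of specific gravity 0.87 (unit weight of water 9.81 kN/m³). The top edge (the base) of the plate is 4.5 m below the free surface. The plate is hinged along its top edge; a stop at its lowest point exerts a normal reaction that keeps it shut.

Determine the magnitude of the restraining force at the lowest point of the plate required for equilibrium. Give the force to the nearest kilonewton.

γ = 0.87 × 9.81 = 8.5347 kN/m³.
With the apex down, the centroid sits h/3 = 3.8/3 = 1.26667 m below the base (the top edge), so the centroid depth is h_c = 4.5 + 1.26667 = 5.76667 m.
A = ½ × 2.17 × 3.8 = 4.123 m².
Resultant F = γ·h_c·A = 8.5347 × 5.76667 × 4.123 = 202.921 kN.
I_c = b·h³/36 = 2.17 × 3.8³/36 = 3.30756 m⁴.
Centre of pressure: y_p = y_c + I_c/(y_c·A) = 5.76667 + 3.30756/(5.76667 × 4.123) = 5.76667 + 0.139114 = 5.90578 m along the plane.
The resultant acts 1.26667 + 0.139114 = 1.40578 m (along the plate) below the hinge at the top edge, so the moment about the hinge is M = F × 1.40578 = 202.921 × 1.40578 = 285.262 kN·m.
A normal force at the bottom, 3.8 m from the hinge, must supply this moment: P = 285.262/3.8 = 75.0689 kN.

P ≈ 75 kN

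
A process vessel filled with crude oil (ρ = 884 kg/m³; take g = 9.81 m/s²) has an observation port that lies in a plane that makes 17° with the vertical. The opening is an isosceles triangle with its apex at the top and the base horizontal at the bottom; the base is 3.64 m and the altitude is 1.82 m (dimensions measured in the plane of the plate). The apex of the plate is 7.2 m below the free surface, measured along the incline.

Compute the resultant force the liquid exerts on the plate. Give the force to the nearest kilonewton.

F ≈ 231 kN

γ = ρg = 884 × 9.81 / 1000 = 8.67204 kN/m³.
The plate makes 17° with the vertical, i.e. θ = 90° − 17° = 73° to the horizontal. Measuring y along the incline from the free-surface line, vertical depth h = y·sinθ with sinθ = 0.956305.
With the apex up, the centroid sits 2h/3 = 2 × 1.82/3 = 1.21333 m below the apex, so y_c = 7.2 + 1.21333 = 8.41333 m and h_c = 8.41333 × 0.956305 = 8.04571 m.
A = ½ × 3.64 × 1.82 = 3.3124 m².
Resultant F = γ·h_c·A = 8.67204 × 8.04571 × 3.3124 = 231.115 kN.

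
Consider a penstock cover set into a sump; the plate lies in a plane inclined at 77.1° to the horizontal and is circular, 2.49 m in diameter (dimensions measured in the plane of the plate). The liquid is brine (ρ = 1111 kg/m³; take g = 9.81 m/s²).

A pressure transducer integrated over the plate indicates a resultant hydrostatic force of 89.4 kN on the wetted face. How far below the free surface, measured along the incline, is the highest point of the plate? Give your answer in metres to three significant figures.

γ = ρg = 1111 × 9.81 / 1000 = 10.89891 kN/m³.
A = π(1.245)² = 4.86955 m².
From F = γ·h_c·A, the centroid depth is h_c = 89.4/(10.89891 × 4.86955) = 1.68448 m.
Let θ = 77.1° be the plate's angle to the horizontal; measure y along the incline from where the plane meets the free surface. Vertical depth h = y·sinθ with sinθ = 0.974761.
Along the incline, y_c = h_c/sinθ = 1.68448/0.974761 = 1.7281 m.
The centroid is at the centre, 1.245 m below the top of the plate, so the highest point sits at y_top = 1.7281 − 1.245 = 0.4831 m along the incline.

y_top ≈ 0.483 m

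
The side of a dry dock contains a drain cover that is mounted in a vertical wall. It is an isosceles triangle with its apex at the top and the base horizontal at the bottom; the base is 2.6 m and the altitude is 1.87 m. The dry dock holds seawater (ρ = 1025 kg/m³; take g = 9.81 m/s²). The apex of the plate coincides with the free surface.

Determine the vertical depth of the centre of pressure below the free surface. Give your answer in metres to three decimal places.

γ = ρg = 1025 × 9.81 / 1000 = 10.05525 kN/m³.
With the apex up, the centroid sits 2h/3 = 2 × 1.87/3 = 1.24667 m below the apex, so the centroid depth is h_c = 1.24667 m.
A = ½ × 2.6 × 1.87 = 2.431 m².
Resultant F = γ·h_c·A = 10.05525 × 1.24667 × 2.431 = 30.474 kN.
I_c = b·h³/36 = 2.6 × 1.87³/36 = 0.472276 m⁴.
Centre of pressure: y_p = y_c + I_c/(y_c·A) = 1.24667 + 0.472276/(1.24667 × 2.431) = 1.24667 + 0.155833 = 1.4025 m along the plane.

h_p = 1.403 m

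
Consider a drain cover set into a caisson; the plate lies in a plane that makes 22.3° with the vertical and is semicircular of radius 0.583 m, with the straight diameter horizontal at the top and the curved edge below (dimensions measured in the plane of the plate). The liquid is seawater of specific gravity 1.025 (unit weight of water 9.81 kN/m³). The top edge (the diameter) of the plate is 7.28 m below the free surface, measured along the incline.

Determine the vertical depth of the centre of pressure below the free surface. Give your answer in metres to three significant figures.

h_p = 6.97 m

γ = 1.025 × 9.81 = 10.05525 kN/m³.
The plate makes 22.3° with the vertical, i.e. θ = 90° − 22.3° = 67.7° to the horizontal. Measuring y along the incline from the free-surface line, vertical depth h = y·sinθ with sinθ = 0.925210.
The centroid of a semicircle lies 4r/(3π) = 0.247433 m from the diameter, here below the top edge, so y_c = 7.28 + 0.247433 = 7.52743 m and h_c = 7.52743 × 0.925210 = 6.96445 m.
A = πr²/2 = π × 0.583²/2 = 0.533896 m².
Resultant F = γ·h_c·A = 10.05525 × 6.96445 × 0.533896 = 37.3884 kN.
I_c = (π/8 − 8/(9π))·r⁴ = 0.109757 × 0.583⁴ = 0.0126796 m⁴.
Centre of pressure: y_p = y_c + I_c/(y_c·A) = 7.52743 + 0.0126796/(7.52743 × 0.533896) = 7.52743 + 0.00315502 = 7.53059 m along the plane.
Vertically, h_p = y_p·sinθ = 7.53059 × 0.925210 = 6.96738 m.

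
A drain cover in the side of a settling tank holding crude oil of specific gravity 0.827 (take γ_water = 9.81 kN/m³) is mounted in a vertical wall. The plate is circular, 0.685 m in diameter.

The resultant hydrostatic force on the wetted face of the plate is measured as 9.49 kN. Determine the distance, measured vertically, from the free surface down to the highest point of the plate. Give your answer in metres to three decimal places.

d_top ≈ 2.832 m

γ = 0.827 × 9.81 = 8.11287 kN/m³.
A = π(0.3425)² = 0.368528 m².
From F = γ·h_c·A, the centroid depth is h_c = 9.49/(8.11287 × 0.368528) = 3.1741 m.
The centroid is at the centre, 0.3425 m below the top of the plate, so the highest point sits at h_top = 3.1741 − 0.3425 = 2.8316 m below the surface.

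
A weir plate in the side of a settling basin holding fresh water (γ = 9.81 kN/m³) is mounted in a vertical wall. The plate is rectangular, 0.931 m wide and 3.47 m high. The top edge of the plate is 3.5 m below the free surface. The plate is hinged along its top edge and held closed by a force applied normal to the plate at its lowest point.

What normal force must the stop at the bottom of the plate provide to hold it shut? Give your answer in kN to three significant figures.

γ = 9.81 kN/m³.
The centroid lies 3.47/2 = 1.735 m below the top edge, so the centroid depth is h_c = 3.5 + 1.735 = 5.235 m.
A = 0.931 × 3.47 = 3.23057 m².
Resultant F = γ·h_c·A = 9.81 × 5.235 × 3.23057 = 165.907 kN.
I_c = b·h³/12 = 0.931 × 3.47³/12 = 3.24158 m⁴.
Centre of pressure: y_p = y_c + I_c/(y_c·A) = 5.235 + 3.24158/(5.235 × 3.23057) = 5.235 + 0.191673 = 5.42667 m along the plane.
The resultant acts 1.735 + 0.191673 = 1.92667 m (along the plate) below the hinge at the top edge, so the moment about the hinge is M = F × 1.92667 = 165.907 × 1.92667 = 319.648 kN·m.
A normal force at the bottom, 3.47 m from the hinge, must supply this moment: P = 319.648/3.47 = 92.1176 kN.

P ≈ 92.1 kN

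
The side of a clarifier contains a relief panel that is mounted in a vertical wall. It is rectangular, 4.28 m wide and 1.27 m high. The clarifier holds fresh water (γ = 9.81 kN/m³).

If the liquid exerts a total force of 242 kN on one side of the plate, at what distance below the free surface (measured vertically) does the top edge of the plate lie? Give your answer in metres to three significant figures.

γ = 9.81 kN/m³.
A = 4.28 × 1.27 = 5.4356 m².
From F = γ·h_c·A, the centroid depth is h_c = 242/(9.81 × 5.4356) = 4.53836 m.
The centroid lies 1.27/2 = 0.635 m below the top edge, so the top edge sits at h_top = 4.53836 − 0.635 = 3.90336 m below the surface.

d_top ≈ 3.90 m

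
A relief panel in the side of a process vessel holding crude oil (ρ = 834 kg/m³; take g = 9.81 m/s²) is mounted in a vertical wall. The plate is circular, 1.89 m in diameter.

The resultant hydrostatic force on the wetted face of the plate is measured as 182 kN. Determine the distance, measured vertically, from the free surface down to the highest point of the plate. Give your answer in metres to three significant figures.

γ = ρg = 834 × 9.81 / 1000 = 8.18154 kN/m³.
A = π(0.945)² = 2.80552 m².
From F = γ·h_c·A, the centroid depth is h_c = 182/(8.18154 × 2.80552) = 7.92908 m.
The centroid is at the centre, 0.945 m below the top of the plate, so the highest point sits at h_top = 7.92908 − 0.945 = 6.98408 m below the surface.

d_top ≈ 6.98 m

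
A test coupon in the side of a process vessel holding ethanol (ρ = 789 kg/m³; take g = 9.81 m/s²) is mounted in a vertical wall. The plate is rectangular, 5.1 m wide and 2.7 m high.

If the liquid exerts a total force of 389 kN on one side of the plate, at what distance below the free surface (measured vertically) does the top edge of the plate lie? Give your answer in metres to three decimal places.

d_top ≈ 2.300 m

γ = ρg = 789 × 9.81 / 1000 = 7.74009 kN/m³.
A = 5.1 × 2.7 = 13.77 m².
From F = γ·h_c·A, the centroid depth is h_c = 389/(7.74009 × 13.77) = 3.6498 m.
The centroid lies 2.7/2 = 1.35 m below the top edge, so the top edge sits at h_top = 3.6498 − 1.35 = 2.2998 m below the surface.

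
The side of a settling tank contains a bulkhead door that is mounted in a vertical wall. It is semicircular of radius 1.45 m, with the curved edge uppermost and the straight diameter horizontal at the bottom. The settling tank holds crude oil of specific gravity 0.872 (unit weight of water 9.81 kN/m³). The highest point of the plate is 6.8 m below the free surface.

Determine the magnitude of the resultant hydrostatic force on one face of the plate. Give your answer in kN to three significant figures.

γ = 0.872 × 9.81 = 8.55432 kN/m³.
The centroid lies 4r/(3π) = 0.615399 m above the diameter, so r − 4r/(3π) = 1.45 − 0.615399 = 0.834601 m below the topmost point, so the centroid depth is h_c = 6.8 + 0.834601 = 7.6346 m.
A = πr²/2 = π × 1.45²/2 = 3.3026 m².
Resultant F = γ·h_c·A = 8.55432 × 7.6346 × 3.3026 = 215.689 kN.

F ≈ 216 kN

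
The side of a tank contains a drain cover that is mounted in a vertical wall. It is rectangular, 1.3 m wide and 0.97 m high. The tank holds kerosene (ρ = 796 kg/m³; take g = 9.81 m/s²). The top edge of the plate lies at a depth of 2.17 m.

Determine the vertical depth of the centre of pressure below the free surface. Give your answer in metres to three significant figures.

γ = ρg = 796 × 9.81 / 1000 = 7.80876 kN/m³.
The centroid lies 0.97/2 = 0.485 m below the top edge, so the centroid depth is h_c = 2.17 + 0.485 = 2.655 m.
A = 1.3 × 0.97 = 1.261 m².
Resultant F = γ·h_c·A = 7.80876 × 2.655 × 1.261 = 26.1434 kN.
I_c = b·h³/12 = 1.3 × 0.97³/12 = 0.0988729 m⁴.
Centre of pressure: y_p = y_c + I_c/(y_c·A) = 2.655 + 0.0988729/(2.655 × 1.261) = 2.655 + 0.0295323 = 2.68453 m along the plane.

h_p = 2.68 m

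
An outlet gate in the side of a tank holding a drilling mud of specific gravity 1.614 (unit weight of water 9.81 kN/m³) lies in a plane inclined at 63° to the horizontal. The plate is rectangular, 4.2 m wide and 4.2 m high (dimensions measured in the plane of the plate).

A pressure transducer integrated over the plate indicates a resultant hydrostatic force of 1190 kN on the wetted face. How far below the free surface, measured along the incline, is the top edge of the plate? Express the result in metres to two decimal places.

γ = 1.614 × 9.81 = 15.83334 kN/m³.
A = 4.2 × 4.2 = 17.64 m².
From F = γ·h_c·A, the centroid depth is h_c = 1190/(15.83334 × 17.64) = 4.26065 m.
Let θ = 63° be the plate's angle to the horizontal; measure y along the incline from where the plane meets the free surface. Vertical depth h = y·sinθ with sinθ = 0.891007.
Along the incline, y_c = h_c/sinθ = 4.26065/0.891007 = 4.78184 m.
The centroid lies 4.2/2 = 2.1 m below the top edge, so the top edge sits at y_top = 4.78184 − 2.1 = 2.68184 m along the incline.

y_top ≈ 2.68 m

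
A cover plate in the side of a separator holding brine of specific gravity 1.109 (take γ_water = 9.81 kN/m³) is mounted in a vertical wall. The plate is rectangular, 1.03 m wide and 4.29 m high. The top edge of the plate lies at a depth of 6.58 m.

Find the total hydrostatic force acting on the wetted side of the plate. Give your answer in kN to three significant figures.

F ≈ 419 kN

γ = 1.109 × 9.81 = 10.87929 kN/m³.
The centroid lies 4.29/2 = 2.145 m below the top edge, so the centroid depth is h_c = 6.58 + 2.145 = 8.725 m.
A = 1.03 × 4.29 = 4.4187 m².
Resultant F = γ·h_c·A = 10.87929 × 8.725 × 4.4187 = 419.431 kN.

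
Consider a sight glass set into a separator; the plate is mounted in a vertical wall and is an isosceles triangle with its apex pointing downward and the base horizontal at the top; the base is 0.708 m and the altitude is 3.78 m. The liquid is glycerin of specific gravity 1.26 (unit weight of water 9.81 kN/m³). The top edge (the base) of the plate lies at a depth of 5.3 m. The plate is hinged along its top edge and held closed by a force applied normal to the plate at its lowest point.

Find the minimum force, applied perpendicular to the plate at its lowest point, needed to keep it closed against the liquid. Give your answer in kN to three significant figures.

γ = 1.26 × 9.81 = 12.3606 kN/m³.
With the apex down, the centroid sits h/3 = 3.78/3 = 1.26 m below the base (the top edge), so the centroid depth is h_c = 5.3 + 1.26 = 6.56 m.
A = ½ × 0.708 × 3.78 = 1.33812 m².
Resultant F = γ·h_c·A = 12.3606 × 6.56 × 1.33812 = 108.502 kN.
I_c = b·h³/36 = 0.708 × 3.78³/36 = 1.0622 m⁴.
Centre of pressure: y_p = y_c + I_c/(y_c·A) = 6.56 + 1.0622/(6.56 × 1.33812) = 6.56 + 0.121006 = 6.68101 m along the plane.
The resultant acts 1.26 + 0.121006 = 1.38101 m (along the plate) below the hinge at the top edge, so the moment about the hinge is M = F × 1.38101 = 108.502 × 1.38101 = 149.842 kN·m.
A normal force at the bottom, 3.78 m from the hinge, must supply this moment: P = 149.842/3.78 = 39.6407 kN.

P ≈ 39.6 kN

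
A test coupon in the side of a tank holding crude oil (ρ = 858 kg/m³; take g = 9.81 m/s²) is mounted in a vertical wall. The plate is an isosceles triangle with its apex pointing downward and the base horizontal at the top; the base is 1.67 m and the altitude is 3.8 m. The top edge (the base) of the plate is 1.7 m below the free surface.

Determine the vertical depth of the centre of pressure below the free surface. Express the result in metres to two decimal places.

h_p = 3.24 m

γ = ρg = 858 × 9.81 / 1000 = 8.41698 kN/m³.
With the apex down, the centroid sits h/3 = 3.8/3 = 1.26667 m below the base (the top edge), so the centroid depth is h_c = 1.7 + 1.26667 = 2.96667 m.
A = ½ × 1.67 × 3.8 = 3.173 m².
Resultant F = γ·h_c·A = 8.41698 × 2.96667 × 3.173 = 79.2311 kN.
I_c = b·h³/36 = 1.67 × 3.8³/36 = 2.54545 m⁴.
Centre of pressure: y_p = y_c + I_c/(y_c·A) = 2.96667 + 2.54545/(2.96667 × 3.173) = 2.96667 + 0.270412 = 3.23708 m along the plane.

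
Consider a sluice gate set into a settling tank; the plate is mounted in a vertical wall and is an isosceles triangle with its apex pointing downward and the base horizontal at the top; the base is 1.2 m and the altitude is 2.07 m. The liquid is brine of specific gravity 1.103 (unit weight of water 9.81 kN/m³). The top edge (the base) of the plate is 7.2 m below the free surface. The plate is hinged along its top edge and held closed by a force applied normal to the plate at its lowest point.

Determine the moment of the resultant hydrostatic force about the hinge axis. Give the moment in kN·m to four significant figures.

M ≈ 76.36 kN·m

γ = 1.103 × 9.81 = 10.82043 kN/m³.
With the apex down, the centroid sits h/3 = 2.07/3 = 0.69 m below the base (the top edge), so the centroid depth is h_c = 7.2 + 0.69 = 7.89 m.
A = ½ × 1.2 × 2.07 = 1.242 m².
Resultant F = γ·h_c·A = 10.82043 × 7.89 × 1.242 = 106.034 kN.
I_c = b·h³/36 = 1.2 × 2.07³/36 = 0.295658 m⁴.
Centre of pressure: y_p = y_c + I_c/(y_c·A) = 7.89 + 0.295658/(7.89 × 1.242) = 7.89 + 0.0301711 = 7.92017 m along the plane.
The resultant acts 0.69 + 0.0301711 = 0.720171 m (along the plate) below the hinge at the top edge, so the moment about the hinge is M = F × 0.720171 = 106.034 × 0.720171 = 76.3626 kN·m.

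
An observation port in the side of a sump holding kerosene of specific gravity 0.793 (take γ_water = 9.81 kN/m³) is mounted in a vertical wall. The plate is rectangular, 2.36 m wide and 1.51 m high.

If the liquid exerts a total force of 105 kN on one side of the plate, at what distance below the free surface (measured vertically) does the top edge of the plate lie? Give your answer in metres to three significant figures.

γ = 0.793 × 9.81 = 7.77933 kN/m³.
A = 2.36 × 1.51 = 3.5636 m².
From F = γ·h_c·A, the centroid depth is h_c = 105/(7.77933 × 3.5636) = 3.78755 m.
The centroid lies 1.51/2 = 0.755 m below the top edge, so the top edge sits at h_top = 3.78755 − 0.755 = 3.03255 m below the surface.

d_top ≈ 3.03 m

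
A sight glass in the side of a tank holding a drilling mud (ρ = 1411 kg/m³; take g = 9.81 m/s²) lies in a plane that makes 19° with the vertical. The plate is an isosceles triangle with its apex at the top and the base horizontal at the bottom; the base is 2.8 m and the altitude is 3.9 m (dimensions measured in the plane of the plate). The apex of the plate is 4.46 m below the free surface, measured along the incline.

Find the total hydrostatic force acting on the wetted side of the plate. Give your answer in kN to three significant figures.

F ≈ 505 kN

γ = ρg = 1411 × 9.81 / 1000 = 13.84191 kN/m³.
The plate makes 19° with the vertical, i.e. θ = 90° − 19° = 71° to the horizontal. Measuring y along the incline from the free-surface line, vertical depth h = y·sinθ with sinθ = 0.945519.
With the apex up, the centroid sits 2h/3 = 2 × 3.9/3 = 2.6 m below the apex, so y_c = 4.46 + 2.6 = 7.06 m and h_c = 7.06 × 0.945519 = 6.67536 m.
A = ½ × 2.8 × 3.9 = 5.46 m².
Resultant F = γ·h_c·A = 13.84191 × 6.67536 × 5.46 = 504.503 kN.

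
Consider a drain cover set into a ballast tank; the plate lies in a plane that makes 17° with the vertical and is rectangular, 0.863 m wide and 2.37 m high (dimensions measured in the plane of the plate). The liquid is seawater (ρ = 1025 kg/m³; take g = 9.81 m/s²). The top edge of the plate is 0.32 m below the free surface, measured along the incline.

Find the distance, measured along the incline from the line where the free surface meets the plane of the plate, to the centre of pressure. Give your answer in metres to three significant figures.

y_p = 1.82 m

γ = ρg = 1025 × 9.81 / 1000 = 10.05525 kN/m³.
The plate makes 17° with the vertical, i.e. θ = 90° − 17° = 73° to the horizontal. Measuring y along the incline from the free-surface line, vertical depth h = y·sinθ with sinθ = 0.956305.
The centroid lies 2.37/2 = 1.185 m below the top edge, so y_c = 0.32 + 1.185 = 1.505 m and h_c = 1.505 × 0.956305 = 1.43924 m.
A = 0.863 × 2.37 = 2.04531 m².
Resultant F = γ·h_c·A = 10.05525 × 1.43924 × 2.04531 = 29.5996 kN.
I_c = b·h³/12 = 0.863 × 2.37³/12 = 0.957358 m⁴.
Centre of pressure: y_p = y_c + I_c/(y_c·A) = 1.505 + 0.957358/(1.505 × 2.04531) = 1.505 + 0.311013 = 1.81601 m along the plane.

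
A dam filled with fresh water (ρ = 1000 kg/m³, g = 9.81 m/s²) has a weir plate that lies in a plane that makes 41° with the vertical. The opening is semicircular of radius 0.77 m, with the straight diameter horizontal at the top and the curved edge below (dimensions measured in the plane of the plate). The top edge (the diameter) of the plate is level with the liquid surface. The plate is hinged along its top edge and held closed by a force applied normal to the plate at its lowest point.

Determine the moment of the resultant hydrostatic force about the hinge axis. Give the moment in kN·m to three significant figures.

M ≈ 1.02 kN·m

γ = ρg = 1000 × 9.81 = 9810 N/m³ = 9.81 kN/m³.
The plate makes 41° with the vertical, i.e. θ = 90° − 41° = 49° to the horizontal. Measuring y along the incline from the free-surface line, vertical depth h = y·sinθ with sinθ = 0.754710.
The centroid of a semicircle lies 4r/(3π) = 0.326798 m from the diameter, here below the top edge, so y_c = 0.326798 m and h_c = 0.326798 × 0.754710 = 0.246638 m.
A = πr²/2 = π × 0.77²/2 = 0.931325 m².
Resultant F = γ·h_c·A = 9.81 × 0.246638 × 0.931325 = 2.25336 kN.
I_c = (π/8 − 8/(9π))·r⁴ = 0.109757 × 0.77⁴ = 0.0385829 m⁴.
Centre of pressure: y_p = y_c + I_c/(y_c·A) = 0.326798 + 0.0385829/(0.326798 × 0.931325) = 0.326798 + 0.126769 = 0.453567 m along the plane.
The resultant acts 0.326798 + 0.126769 = 0.453567 m (along the plate) below the hinge at the top edge, so the moment about the hinge is M = F × 0.453567 = 2.25336 × 0.453567 = 1.02205 kN·m.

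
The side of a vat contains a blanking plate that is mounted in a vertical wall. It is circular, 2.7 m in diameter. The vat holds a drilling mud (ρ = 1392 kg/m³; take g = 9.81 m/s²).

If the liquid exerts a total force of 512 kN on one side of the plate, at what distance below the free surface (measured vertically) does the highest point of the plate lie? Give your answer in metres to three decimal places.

d_top ≈ 5.199 m

γ = ρg = 1392 × 9.81 / 1000 = 13.65552 kN/m³.
A = π(1.35)² = 5.72555 m².
From F = γ·h_c·A, the centroid depth is h_c = 512/(13.65552 × 5.72555) = 6.54854 m.
The centroid is at the centre, 1.35 m below the top of the plate, so the highest point sits at h_top = 6.54854 − 1.35 = 5.19854 m below the surface.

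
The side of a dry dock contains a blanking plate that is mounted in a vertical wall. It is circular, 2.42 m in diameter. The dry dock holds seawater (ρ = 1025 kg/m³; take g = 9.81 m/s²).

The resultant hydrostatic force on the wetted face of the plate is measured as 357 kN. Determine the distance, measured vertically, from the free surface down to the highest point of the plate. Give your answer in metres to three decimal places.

γ = ρg = 1025 × 9.81 / 1000 = 10.05525 kN/m³.
A = π(1.21)² = 4.59961 m².
From F = γ·h_c·A, the centroid depth is h_c = 357/(10.05525 × 4.59961) = 7.71888 m.
The centroid is at the centre, 1.21 m below the top of the plate, so the highest point sits at h_top = 7.71888 − 1.21 = 6.50888 m below the surface.

d_top ≈ 6.509 m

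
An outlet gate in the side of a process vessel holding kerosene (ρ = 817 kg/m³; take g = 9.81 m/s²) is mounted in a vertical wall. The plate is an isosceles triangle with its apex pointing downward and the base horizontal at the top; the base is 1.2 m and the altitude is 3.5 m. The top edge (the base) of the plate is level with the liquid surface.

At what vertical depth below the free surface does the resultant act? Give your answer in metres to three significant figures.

h_p = 1.75 m

γ = ρg = 817 × 9.81 / 1000 = 8.01477 kN/m³.
With the apex down, the centroid sits h/3 = 3.5/3 = 1.16667 m below the base (the top edge), so the centroid depth is h_c = 1.16667 m.
A = ½ × 1.2 × 3.5 = 2.1 m².
Resultant F = γ·h_c·A = 8.01477 × 1.16667 × 2.1 = 19.6362 kN.
I_c = b·h³/36 = 1.2 × 3.5³/36 = 1.42917 m⁴.
Centre of pressure: y_p = y_c + I_c/(y_c·A) = 1.16667 + 1.42917/(1.16667 × 2.1) = 1.16667 + 0.583333 = 1.75 m along the plane.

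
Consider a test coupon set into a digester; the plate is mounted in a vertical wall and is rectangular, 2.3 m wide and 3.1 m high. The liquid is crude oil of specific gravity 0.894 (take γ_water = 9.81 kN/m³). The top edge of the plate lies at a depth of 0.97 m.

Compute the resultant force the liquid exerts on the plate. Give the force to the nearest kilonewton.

γ = 0.894 × 9.81 = 8.77014 kN/m³.
The centroid lies 3.1/2 = 1.55 m below the top edge, so the centroid depth is h_c = 0.97 + 1.55 = 2.52 m.
A = 2.3 × 3.1 = 7.13 m².
Resultant F = γ·h_c·A = 8.77014 × 2.52 × 7.13 = 157.578 kN.

F ≈ 158 kN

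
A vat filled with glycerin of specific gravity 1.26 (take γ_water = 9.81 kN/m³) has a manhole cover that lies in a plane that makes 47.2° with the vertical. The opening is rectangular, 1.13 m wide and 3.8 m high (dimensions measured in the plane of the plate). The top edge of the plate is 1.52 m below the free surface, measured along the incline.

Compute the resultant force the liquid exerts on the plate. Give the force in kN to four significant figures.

F ≈ 123.3 kN

γ = 1.26 × 9.81 = 12.3606 kN/m³.
The plate makes 47.2° with the vertical, i.e. θ = 90° − 47.2° = 42.8° to the horizontal. Measuring y along the incline from the free-surface line, vertical depth h = y·sinθ with sinθ = 0.679441.
The centroid lies 3.8/2 = 1.9 m below the top edge, so y_c = 1.52 + 1.9 = 3.42 m and h_c = 3.42 × 0.679441 = 2.32369 m.
A = 1.13 × 3.8 = 4.294 m².
Resultant F = γ·h_c·A = 12.3606 × 2.32369 × 4.294 = 123.333 kN.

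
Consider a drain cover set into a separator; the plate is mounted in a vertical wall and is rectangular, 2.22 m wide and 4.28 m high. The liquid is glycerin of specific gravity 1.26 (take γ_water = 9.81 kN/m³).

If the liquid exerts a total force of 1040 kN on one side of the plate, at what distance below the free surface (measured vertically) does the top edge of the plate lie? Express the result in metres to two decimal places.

γ = 1.26 × 9.81 = 12.3606 kN/m³.
A = 2.22 × 4.28 = 9.5016 m².
From F = γ·h_c·A, the centroid depth is h_c = 1040/(12.3606 × 9.5016) = 8.85517 m.
The centroid lies 4.28/2 = 2.14 m below the top edge, so the top edge sits at h_top = 8.85517 − 2.14 = 6.71517 m below the surface.

d_top ≈ 6.72 m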